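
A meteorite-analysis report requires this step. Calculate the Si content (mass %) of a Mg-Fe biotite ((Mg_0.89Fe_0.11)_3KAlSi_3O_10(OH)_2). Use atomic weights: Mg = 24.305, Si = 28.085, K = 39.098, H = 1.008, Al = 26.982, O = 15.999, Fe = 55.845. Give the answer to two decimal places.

Formula mass = 2.67*24.305 + 0.33*55.845 + 1*39.098 + 1*26.982 + 3*28.085 + 12*15.999 + 2*1.008 = 427.662 g/mol, of which 84.255 g is Si.
So Si makes up 84.255/427.662 = 0.1970 of the mass, i.e. 19.70%.

19.70 mass %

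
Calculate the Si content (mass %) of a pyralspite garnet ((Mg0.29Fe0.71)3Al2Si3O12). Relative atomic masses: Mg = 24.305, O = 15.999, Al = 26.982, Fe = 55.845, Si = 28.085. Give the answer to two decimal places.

M((Mg0.29Fe0.71)3Al2Si3O12) = 470.302 g/mol.
Si contributes 3 × 28.085 = 84.255 g per mole.
84.255/470.302 = 0.1792 → 17.92%.

17.92 mass %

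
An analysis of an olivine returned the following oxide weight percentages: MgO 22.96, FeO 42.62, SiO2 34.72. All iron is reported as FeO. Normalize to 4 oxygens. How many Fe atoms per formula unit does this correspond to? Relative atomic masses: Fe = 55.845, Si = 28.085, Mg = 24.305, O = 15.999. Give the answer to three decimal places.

1.023 Fe apfu

22.96 wt% MgO ÷ 40.304 g/mol = 0.56967 mol, giving 0.56967 Mg and 0.56967 O.
42.62 wt% FeO ÷ 71.844 g/mol = 0.59323 mol, giving 0.59323 Fe and 0.59323 O.
34.72 wt% SiO2 ÷ 60.083 g/mol = 0.57787 mol, giving 0.57787 Si and 1.15574 O.
Oxygen sums to 2.31864; scaling by 4/2.31864 = 1.72515 puts the formula on 4 O.
Fe: 0.59323 × 1.72515 = 1.023 atoms per formula unit.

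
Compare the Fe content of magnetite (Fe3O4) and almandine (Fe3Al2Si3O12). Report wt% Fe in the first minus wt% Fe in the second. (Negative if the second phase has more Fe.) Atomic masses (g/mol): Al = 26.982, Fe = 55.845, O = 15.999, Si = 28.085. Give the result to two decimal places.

38.70 percentage points

M(Fe3O4) = 231.531 g/mol, so wt% Fe = 167.535/231.531 × 100 = 72.36%.
M(Fe3Al2Si3O12) = 497.742 g/mol, so wt% Fe = 167.535/497.742 × 100 = 33.66%.
72.36 − 33.66 = 38.70 pp.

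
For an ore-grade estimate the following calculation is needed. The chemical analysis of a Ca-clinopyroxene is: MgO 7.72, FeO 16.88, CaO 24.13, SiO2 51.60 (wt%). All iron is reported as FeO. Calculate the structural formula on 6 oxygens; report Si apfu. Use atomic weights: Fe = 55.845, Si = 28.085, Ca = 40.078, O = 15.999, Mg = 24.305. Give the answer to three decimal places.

2.002 Si apfu

MgO (M=40.304): mol = 0.19154; Mg = 0.19154, O = 0.19154.
FeO (M=71.844): mol = 0.23495; Fe = 0.23495, O = 0.23495.
CaO (M=56.077): mol = 0.43030; Ca = 0.43030, O = 0.43030.
SiO2 (M=60.083): mol = 0.85881; Si = 0.85881, O = 1.71762.
ΣO = 2.57441; factor = 6/ΣO = 2.33063.
Si apfu = 0.85881 × 2.33063 = 2.002.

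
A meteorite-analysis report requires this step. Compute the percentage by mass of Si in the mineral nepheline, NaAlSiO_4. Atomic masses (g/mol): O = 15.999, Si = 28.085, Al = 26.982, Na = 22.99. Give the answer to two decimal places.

19.77 weight percent

M(NaAlSiO_4) = 142.053 g/mol.
Si contributes 1 × 28.085 = 28.085 g per mole.
28.085/142.053 = 0.1977 → 19.77%.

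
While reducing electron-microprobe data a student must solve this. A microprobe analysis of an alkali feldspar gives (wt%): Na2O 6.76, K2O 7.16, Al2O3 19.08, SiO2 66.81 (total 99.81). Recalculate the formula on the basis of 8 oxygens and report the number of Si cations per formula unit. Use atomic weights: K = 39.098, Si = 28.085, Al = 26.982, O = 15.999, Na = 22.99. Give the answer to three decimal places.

6.76 wt% Na2O ÷ 61.979 g/mol = 0.10907 mol, giving 0.21814 Na and 0.10907 O.
7.16 wt% K2O ÷ 94.195 g/mol = 0.07601 mol, giving 0.15202 K and 0.07601 O.
19.08 wt% Al2O3 ÷ 101.961 g/mol = 0.18713 mol, giving 0.37426 Al and 0.56139 O.
66.81 wt% SiO2 ÷ 60.083 g/mol = 1.11196 mol, giving 1.11196 Si and 2.22392 O.
Oxygen sums to 2.97039; scaling by 8/2.97039 = 2.69325 puts the formula on 8 O.
Si: 1.11196 × 2.69325 = 2.995 atoms per formula unit.

2.995 Si apfu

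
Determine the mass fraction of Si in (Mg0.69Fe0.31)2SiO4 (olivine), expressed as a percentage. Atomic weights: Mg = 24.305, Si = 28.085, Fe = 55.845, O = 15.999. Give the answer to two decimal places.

17.53 wt%

Molar mass of (Mg0.69Fe0.31)2SiO4: 1.38×24.305 + 0.62×55.845 + 1×28.085 + 4×15.999 = 160.246 g/mol.
Mass of Si per formula unit: 1 × 28.085 = 28.085 g.
Weight fraction Si = 28.085 / 160.246 = 0.1753.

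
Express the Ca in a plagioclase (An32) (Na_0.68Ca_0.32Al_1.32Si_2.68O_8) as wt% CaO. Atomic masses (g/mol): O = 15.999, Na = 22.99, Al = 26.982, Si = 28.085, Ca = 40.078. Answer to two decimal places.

Molar mass of Na_0.68Ca_0.32Al_1.32Si_2.68O_8 = 0.68×22.99 + 0.32×40.078 + 1.32×26.982 + 2.68×28.085 + 8×15.999 = 267.334 g/mol.
Each formula unit contains 0.32 Ca, equivalent to 0.32/1 = 0.3200 mol CaO.
M(CaO) = 1×40.078 + 1×15.999 = 56.077 g/mol.
Mass of CaO per formula unit = 0.3200 × 56.077 = 17.945 g.
CaO wt% = 17.945 / 267.334 × 100 = 6.71%.

6.71 wt%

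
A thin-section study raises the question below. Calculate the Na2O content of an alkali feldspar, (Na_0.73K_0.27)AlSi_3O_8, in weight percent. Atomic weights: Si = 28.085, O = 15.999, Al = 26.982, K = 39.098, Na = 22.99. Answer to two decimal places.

Formula mass = 266.568 g/mol.
0.73 Na → 0.3650 mol Na2O per formula unit; M(Na2O) = 61.979, so Na2O mass = 22.622 g.
22.622/266.568 × 100 = 8.49 wt%.

8.49 wt%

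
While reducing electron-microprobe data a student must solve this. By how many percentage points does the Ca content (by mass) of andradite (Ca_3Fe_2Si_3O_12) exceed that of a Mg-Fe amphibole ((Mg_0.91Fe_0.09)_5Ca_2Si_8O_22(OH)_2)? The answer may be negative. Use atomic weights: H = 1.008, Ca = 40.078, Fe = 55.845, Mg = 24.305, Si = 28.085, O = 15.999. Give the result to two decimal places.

Ca in Ca_3Fe_2Si_3O_12: molar mass 508.167 g/mol; 3×40.078 = 120.234 g → 23.66 wt%.
Ca in (Mg_0.91Fe_0.09)_5Ca_2Si_8O_22(OH)_2: molar mass 826.546 g/mol; 2×40.078 = 80.156 g → 9.70 wt%.
Difference = 23.66 − 9.70 = 13.96 percentage points.

13.96 percentage points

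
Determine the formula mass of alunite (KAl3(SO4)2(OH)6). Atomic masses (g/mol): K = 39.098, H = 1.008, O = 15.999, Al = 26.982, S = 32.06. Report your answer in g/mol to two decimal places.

The formula mass is the sum 1·39.098 + 3·26.982 + 2·32.06 + 14·15.999 + 6·1.008.

414.20 g/mol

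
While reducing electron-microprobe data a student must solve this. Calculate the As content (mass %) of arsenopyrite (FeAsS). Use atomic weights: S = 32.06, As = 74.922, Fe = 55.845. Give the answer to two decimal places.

46.01 mass %

M(FeAsS) = 162.827 g/mol.
As contributes 1 × 74.922 = 74.922 g per mole.
74.922/162.827 = 0.4601 → 46.01%.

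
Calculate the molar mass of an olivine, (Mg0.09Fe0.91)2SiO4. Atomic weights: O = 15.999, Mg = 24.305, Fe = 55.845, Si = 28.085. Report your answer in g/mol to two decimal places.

Mg: 0.18 × 24.305 = 4.3749
Fe: 1.82 × 55.845 = 101.6379
Si: 1 × 28.085 = 28.0850
O: 4 × 15.999 = 63.9960
Summing the contributions gives the formula mass.

198.09 g/mol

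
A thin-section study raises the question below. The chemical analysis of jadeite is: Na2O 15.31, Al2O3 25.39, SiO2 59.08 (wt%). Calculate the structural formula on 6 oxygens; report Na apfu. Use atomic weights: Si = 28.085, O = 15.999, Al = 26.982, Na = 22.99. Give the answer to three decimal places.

Na2O: 15.31/61.979 = 0.24702 mol → 0.49404 mol Na, 0.24702 mol O.
Al2O3: 25.39/101.961 = 0.24902 mol → 0.49804 mol Al, 0.74706 mol O.
SiO2: 59.08/60.083 = 0.98331 mol → 0.98331 mol Si, 1.96662 mol O.
Total oxygen = 2.96070 mol. Normalization factor = 6/2.96070 = 2.02655.
Na per 6 O = 0.49404 × 2.02655 = 1.001.

1.001 Na apfu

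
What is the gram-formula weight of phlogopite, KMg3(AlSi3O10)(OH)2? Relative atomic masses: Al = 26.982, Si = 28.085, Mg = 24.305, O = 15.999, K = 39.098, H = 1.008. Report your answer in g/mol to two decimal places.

417.25 g/mol

K: 1 × 39.098 = 39.0980
Mg: 3 × 24.305 = 72.9150
Al: 1 × 26.982 = 26.9820
Si: 3 × 28.085 = 84.2550
O: 12 × 15.999 = 191.9880
H: 2 × 1.008 = 2.0160
Summing the contributions gives the formula mass.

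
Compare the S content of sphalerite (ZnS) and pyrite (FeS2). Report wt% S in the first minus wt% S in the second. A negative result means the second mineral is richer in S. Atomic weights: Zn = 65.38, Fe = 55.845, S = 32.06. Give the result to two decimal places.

-20.55 percentage points

S in ZnS: molar mass 97.440 g/mol; 1×32.06 = 32.060 g → 32.90 wt%.
S in FeS2: molar mass 119.965 g/mol; 2×32.06 = 64.120 g → 53.45 wt%.
Difference = 32.90 − 53.45 = -20.55 percentage points.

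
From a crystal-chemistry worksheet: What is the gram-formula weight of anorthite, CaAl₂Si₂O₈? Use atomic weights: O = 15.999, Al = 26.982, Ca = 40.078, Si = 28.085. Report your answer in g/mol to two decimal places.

Ca: 1 × 40.078 = 40.0780
Al: 2 × 26.982 = 53.9640
Si: 2 × 28.085 = 56.1700
O: 8 × 15.999 = 127.9920
Summing the contributions gives the formula mass.

278.20 g/mol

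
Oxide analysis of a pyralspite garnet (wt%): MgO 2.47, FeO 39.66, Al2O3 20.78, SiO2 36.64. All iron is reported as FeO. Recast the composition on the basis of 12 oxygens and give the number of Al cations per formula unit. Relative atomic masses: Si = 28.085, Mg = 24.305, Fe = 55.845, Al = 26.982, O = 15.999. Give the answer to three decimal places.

MgO: 2.47/40.304 = 0.06128 mol → 0.06128 mol Mg, 0.06128 mol O.
FeO: 39.66/71.844 = 0.55203 mol → 0.55203 mol Fe, 0.55203 mol O.
Al2O3: 20.78/101.961 = 0.20380 mol → 0.40760 mol Al, 0.61140 mol O.
SiO2: 36.64/60.083 = 0.60982 mol → 0.60982 mol Si, 1.21964 mol O.
Total oxygen = 2.44435 mol. Normalization factor = 12/2.44435 = 4.90928.
Al per 12 O = 0.40760 × 4.90928 = 2.001.

2.001 Al apfu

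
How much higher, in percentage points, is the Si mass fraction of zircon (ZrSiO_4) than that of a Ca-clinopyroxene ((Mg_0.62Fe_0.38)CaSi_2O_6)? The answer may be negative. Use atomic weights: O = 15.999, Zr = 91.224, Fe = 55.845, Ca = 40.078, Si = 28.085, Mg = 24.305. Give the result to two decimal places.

-9.26 percentage points

Si in ZrSiO_4: molar mass 183.305 g/mol; 1×28.085 = 28.085 g → 15.32 wt%.
Si in (Mg_0.62Fe_0.38)CaSi_2O_6: molar mass 228.532 g/mol; 2×28.085 = 56.170 g → 24.58 wt%.
Difference = 15.32 − 24.58 = -9.26 percentage points.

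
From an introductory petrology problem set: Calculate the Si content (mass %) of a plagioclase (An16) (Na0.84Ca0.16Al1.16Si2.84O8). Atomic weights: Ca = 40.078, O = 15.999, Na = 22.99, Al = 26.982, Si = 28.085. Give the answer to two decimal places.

30.12 mass %

Molar mass of Na0.84Ca0.16Al1.16Si2.84O8: 0.84*22.99 + 0.16*40.078 + 1.16*26.982 + 2.84*28.085 + 8*15.999 = 264.777 g/mol.
Mass of Si per formula unit: 2.84 × 28.085 = 79.761 g.
Weight fraction Si = 79.761 / 264.777 = 0.3012.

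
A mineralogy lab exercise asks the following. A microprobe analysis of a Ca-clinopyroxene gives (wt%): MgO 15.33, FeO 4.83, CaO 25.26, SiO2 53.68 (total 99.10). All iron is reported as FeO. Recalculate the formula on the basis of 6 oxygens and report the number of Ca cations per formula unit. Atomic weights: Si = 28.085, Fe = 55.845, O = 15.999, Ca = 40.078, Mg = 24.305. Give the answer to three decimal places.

1.007 Ca apfu

15.33 wt% MgO ÷ 40.304 g/mol = 0.38036 mol, giving 0.38036 Mg and 0.38036 O.
4.83 wt% FeO ÷ 71.844 g/mol = 0.06723 mol, giving 0.06723 Fe and 0.06723 O.
25.26 wt% CaO ÷ 56.077 g/mol = 0.45045 mol, giving 0.45045 Ca and 0.45045 O.
53.68 wt% SiO2 ÷ 60.083 g/mol = 0.89343 mol, giving 0.89343 Si and 1.78686 O.
Oxygen sums to 2.68490; scaling by 6/2.68490 = 2.23472 puts the formula on 6 O.
Ca: 0.45045 × 2.23472 = 1.007 atoms per formula unit.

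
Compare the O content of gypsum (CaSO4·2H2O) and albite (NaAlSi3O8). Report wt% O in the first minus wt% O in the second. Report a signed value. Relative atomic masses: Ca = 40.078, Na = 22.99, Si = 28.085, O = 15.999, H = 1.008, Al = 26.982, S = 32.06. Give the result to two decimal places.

M(CaSO4·2H2O) = 172.164 g/mol, so wt% O = 95.994/172.164 × 100 = 55.76%.
M(NaAlSi3O8) = 262.219 g/mol, so wt% O = 127.992/262.219 × 100 = 48.81%.
55.76 − 48.81 = 6.95 pp.

6.95 percentage points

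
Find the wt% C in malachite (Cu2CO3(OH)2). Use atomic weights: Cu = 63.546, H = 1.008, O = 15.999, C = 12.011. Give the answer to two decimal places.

Formula mass = 2*63.546 + 1*12.011 + 5*15.999 + 2*1.008 = 221.114 g/mol, of which 12.011 g is C.
So C makes up 12.011/221.114 = 0.0543 of the mass, i.e. 5.43%.

5.43 wt%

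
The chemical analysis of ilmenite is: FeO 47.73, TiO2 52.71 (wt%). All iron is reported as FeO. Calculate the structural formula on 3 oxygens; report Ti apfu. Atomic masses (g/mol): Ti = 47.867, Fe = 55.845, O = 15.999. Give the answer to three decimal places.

FeO: 47.73/71.844 = 0.66436 mol → 0.66436 mol Fe, 0.66436 mol O.
TiO2: 52.71/79.865 = 0.65999 mol → 0.65999 mol Ti, 1.31998 mol O.
Total oxygen = 1.98434 mol. Normalization factor = 3/1.98434 = 1.51184.
Ti per 3 O = 0.65999 × 1.51184 = 0.998.

0.998 Ti apfu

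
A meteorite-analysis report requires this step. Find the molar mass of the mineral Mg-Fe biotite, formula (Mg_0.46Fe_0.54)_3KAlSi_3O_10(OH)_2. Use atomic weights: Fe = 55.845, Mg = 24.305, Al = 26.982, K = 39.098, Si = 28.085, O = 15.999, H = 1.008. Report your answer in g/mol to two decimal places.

468.35 g/mol

M = 1.38·24.305 + 1.62·55.845 + 1·39.098 + 1·26.982 + 3·28.085 + 12·15.999 + 2·1.008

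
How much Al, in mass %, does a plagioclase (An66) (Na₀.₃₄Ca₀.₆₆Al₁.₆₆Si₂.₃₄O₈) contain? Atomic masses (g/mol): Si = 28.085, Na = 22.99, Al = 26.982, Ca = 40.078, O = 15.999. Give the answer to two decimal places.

16.42 mass %

Formula mass = 0.34·22.99 + 0.66·40.078 + 1.66·26.982 + 2.34·28.085 + 8·15.999 = 272.769 g/mol, of which 44.790 g is Al.
So Al makes up 44.790/272.769 = 0.1642 of the mass, i.e. 16.42%.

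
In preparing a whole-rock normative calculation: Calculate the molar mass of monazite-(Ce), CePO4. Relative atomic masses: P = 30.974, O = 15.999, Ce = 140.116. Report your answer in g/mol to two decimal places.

M = 1(140.116) + 1(30.974) + 4(15.999)

235.09 g/mol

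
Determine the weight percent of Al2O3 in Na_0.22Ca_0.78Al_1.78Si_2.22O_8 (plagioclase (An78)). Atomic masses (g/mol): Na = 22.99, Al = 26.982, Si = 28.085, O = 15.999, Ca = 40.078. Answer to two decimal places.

M(Na_0.22Ca_0.78Al_1.78Si_2.22O_8) = 274.687 g/mol; M(Al2O3) = 101.961 g/mol.
Moles Al2O3 per formula unit = 1.78 Al ÷ 2 = 0.8900.
Al2O3 fraction = (0.8900 × 101.961) / 274.687 = 90.745/274.687 = 0.3304.

33.04 wt%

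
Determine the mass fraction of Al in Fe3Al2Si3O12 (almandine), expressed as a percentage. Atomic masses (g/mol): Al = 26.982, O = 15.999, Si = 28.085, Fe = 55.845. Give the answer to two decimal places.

10.84 wt%

Molar mass of Fe3Al2Si3O12: 3·55.845 + 2·26.982 + 3·28.085 + 12·15.999 = 497.742 g/mol.
Mass of Al per formula unit: 2 × 26.982 = 53.964 g.
Weight fraction Al = 53.964 / 497.742 = 0.1084.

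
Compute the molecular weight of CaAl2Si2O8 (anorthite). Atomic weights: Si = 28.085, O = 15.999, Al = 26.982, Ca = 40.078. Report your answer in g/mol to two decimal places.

M = 1(40.078) + 2(26.982) + 2(28.085) + 8(15.999)

278.20 g/mol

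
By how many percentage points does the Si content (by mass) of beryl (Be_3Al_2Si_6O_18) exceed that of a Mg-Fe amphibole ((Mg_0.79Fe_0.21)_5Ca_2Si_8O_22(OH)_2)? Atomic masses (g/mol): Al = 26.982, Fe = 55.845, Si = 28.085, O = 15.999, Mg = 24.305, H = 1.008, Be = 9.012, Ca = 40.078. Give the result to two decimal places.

4.78 percentage points

Si in Be_3Al_2Si_6O_18: molar mass 537.492 g/mol; 6×28.085 = 168.510 g → 31.35 wt%.
Si in (Mg_0.79Fe_0.21)_5Ca_2Si_8O_22(OH)_2: molar mass 845.470 g/mol; 8×28.085 = 224.680 g → 26.57 wt%.
Difference = 31.35 − 26.57 = 4.78 percentage points.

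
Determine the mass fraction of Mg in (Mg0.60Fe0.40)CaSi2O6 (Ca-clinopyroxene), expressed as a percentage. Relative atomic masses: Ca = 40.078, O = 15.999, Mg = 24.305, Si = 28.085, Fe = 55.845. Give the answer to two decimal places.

6.36 wt%

Formula mass = 0.60×24.305 + 0.40×55.845 + 1×40.078 + 2×28.085 + 6×15.999 = 229.163 g/mol, of which 14.583 g is Mg.
So Mg makes up 14.583/229.163 = 0.0636 of the mass, i.e. 6.36%.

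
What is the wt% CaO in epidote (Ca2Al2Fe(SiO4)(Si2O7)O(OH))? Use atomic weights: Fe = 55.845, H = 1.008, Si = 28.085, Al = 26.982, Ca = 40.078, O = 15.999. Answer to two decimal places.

Formula mass = 483.215 g/mol.
2 Ca → 2.0000 mol CaO per formula unit; M(CaO) = 56.077, so CaO mass = 112.154 g.
112.154/483.215 × 100 = 23.21 wt%.

23.21 wt%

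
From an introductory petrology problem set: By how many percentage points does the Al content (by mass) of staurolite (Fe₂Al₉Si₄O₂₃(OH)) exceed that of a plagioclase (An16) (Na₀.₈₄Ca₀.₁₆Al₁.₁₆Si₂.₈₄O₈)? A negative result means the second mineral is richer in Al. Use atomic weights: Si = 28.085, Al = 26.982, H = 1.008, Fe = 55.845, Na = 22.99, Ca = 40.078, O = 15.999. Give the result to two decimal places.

Al in Fe₂Al₉Si₄O₂₃(OH): molar mass 851.852 g/mol; 9×26.982 = 242.838 g → 28.51 wt%.
Al in Na₀.₈₄Ca₀.₁₆Al₁.₁₆Si₂.₈₄O₈: molar mass 264.777 g/mol; 1.16×26.982 = 31.299 g → 11.82 wt%.
Difference = 28.51 − 11.82 = 16.69 percentage points.

16.69 percentage points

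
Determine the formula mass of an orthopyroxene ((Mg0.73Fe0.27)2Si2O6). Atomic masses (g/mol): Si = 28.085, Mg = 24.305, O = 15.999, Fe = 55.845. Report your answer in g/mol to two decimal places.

217.81 g/mol

Mg: 1.46 × 24.305 = 35.4853
Fe: 0.54 × 55.845 = 30.1563
Si: 2 × 28.085 = 56.1700
O: 6 × 15.999 = 95.9940
Summing the contributions gives the formula mass.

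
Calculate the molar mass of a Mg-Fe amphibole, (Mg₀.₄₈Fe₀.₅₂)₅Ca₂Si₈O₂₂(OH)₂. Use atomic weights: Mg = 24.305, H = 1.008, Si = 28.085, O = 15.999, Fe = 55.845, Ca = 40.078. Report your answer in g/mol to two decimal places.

894.36 g/mol

The formula mass is the sum 2.40×24.305 + 2.60×55.845 + 2×40.078 + 8×28.085 + 24×15.999 + 2×1.008.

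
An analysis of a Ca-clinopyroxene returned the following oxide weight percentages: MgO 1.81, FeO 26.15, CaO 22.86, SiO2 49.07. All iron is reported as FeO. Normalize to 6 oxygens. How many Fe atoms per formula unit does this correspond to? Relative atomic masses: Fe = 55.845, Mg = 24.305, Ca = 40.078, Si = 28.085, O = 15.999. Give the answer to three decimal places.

1.81 wt% MgO ÷ 40.304 g/mol = 0.04491 mol, giving 0.04491 Mg and 0.04491 O.
26.15 wt% FeO ÷ 71.844 g/mol = 0.36398 mol, giving 0.36398 Fe and 0.36398 O.
22.86 wt% CaO ÷ 56.077 g/mol = 0.40765 mol, giving 0.40765 Ca and 0.40765 O.
49.07 wt% SiO2 ÷ 60.083 g/mol = 0.81670 mol, giving 0.81670 Si and 1.63340 O.
Oxygen sums to 2.44994; scaling by 6/2.44994 = 2.44904 puts the formula on 6 O.
Fe: 0.36398 × 2.44904 = 0.891 atoms per formula unit.

0.891 Fe apfu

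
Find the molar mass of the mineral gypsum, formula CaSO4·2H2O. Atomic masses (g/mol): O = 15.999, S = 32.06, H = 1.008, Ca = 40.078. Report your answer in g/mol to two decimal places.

172.16 g/mol

Ca: 1 × 40.078 = 40.0780
S: 1 × 32.06 = 32.0600
O: 6 × 15.999 = 95.9940
H: 4 × 1.008 = 4.0320
Summing the contributions gives the formula mass.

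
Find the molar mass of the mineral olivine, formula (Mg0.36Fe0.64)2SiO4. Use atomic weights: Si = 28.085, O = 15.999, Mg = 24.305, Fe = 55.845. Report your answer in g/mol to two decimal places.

Mg: 0.72 × 24.305 = 17.4996
Fe: 1.28 × 55.845 = 71.4816
Si: 1 × 28.085 = 28.0850
O: 4 × 15.999 = 63.9960
Summing the contributions gives the formula mass.

181.06 g/mol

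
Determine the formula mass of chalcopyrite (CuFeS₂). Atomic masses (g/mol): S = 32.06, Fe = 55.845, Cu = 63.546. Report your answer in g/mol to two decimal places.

183.51 g/mol

The formula mass is the sum 1·63.546 + 1·55.845 + 2·32.06.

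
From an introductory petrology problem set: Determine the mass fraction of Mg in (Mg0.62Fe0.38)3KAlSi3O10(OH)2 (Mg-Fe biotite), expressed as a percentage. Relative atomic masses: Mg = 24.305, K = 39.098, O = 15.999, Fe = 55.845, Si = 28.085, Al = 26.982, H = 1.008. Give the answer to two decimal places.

9.97 wt%

Molar mass of (Mg0.62Fe0.38)3KAlSi3O10(OH)2: 1.86×24.305 + 1.14×55.845 + 1×39.098 + 1×26.982 + 3×28.085 + 12×15.999 + 2×1.008 = 453.210 g/mol.
Mass of Mg per formula unit: 1.86 × 24.305 = 45.207 g.
Weight fraction Mg = 45.207 / 453.210 = 0.0997.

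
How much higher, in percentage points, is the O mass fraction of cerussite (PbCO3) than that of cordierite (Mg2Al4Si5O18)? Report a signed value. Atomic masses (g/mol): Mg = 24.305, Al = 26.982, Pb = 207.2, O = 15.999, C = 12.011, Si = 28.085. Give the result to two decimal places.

M(PbCO3) = 267.208 g/mol, so wt% O = 47.997/267.208 × 100 = 17.96%.
M(Mg2Al4Si5O18) = 584.945 g/mol, so wt% O = 287.982/584.945 × 100 = 49.23%.
17.96 − 49.23 = -31.27 pp.

-31.27 percentage points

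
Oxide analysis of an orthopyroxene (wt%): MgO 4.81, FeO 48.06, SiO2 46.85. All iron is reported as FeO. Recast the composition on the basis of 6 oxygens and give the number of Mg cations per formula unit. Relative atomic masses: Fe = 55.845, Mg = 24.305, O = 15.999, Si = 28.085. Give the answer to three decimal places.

0.305 Mg apfu

MgO: 4.81/40.304 = 0.11934 mol → 0.11934 mol Mg, 0.11934 mol O.
FeO: 48.06/71.844 = 0.66895 mol → 0.66895 mol Fe, 0.66895 mol O.
SiO2: 46.85/60.083 = 0.77975 mol → 0.77975 mol Si, 1.55950 mol O.
Total oxygen = 2.34779 mol. Normalization factor = 6/2.34779 = 2.55559.
Mg per 6 O = 0.11934 × 2.55559 = 0.305.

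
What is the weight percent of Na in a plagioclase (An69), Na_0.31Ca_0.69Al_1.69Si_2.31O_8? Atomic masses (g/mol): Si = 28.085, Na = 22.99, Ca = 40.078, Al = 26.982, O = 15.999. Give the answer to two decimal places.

M(Na_0.31Ca_0.69Al_1.69Si_2.31O_8) = 273.249 g/mol.
Na contributes 0.31 × 22.99 = 7.127 g per mole.
7.127/273.249 = 0.0261 → 2.61%.

2.61 wt%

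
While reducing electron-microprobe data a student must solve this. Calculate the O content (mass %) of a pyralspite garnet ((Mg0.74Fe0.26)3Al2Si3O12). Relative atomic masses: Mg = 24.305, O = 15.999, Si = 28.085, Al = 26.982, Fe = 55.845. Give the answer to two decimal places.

M((Mg0.74Fe0.26)3Al2Si3O12) = 427.723 g/mol.
O contributes 12 × 15.999 = 191.988 g per mole.
191.988/427.723 = 0.4489 → 44.89%.

44.89 mass %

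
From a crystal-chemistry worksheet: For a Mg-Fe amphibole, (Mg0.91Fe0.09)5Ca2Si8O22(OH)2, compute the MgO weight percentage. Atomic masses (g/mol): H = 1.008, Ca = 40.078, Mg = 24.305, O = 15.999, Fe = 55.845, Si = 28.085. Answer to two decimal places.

Formula mass = 826.546 g/mol.
4.55 Mg → 4.5500 mol MgO per formula unit; M(MgO) = 40.304, so MgO mass = 183.383 g.
183.383/826.546 × 100 = 22.19 wt%.

22.19 wt%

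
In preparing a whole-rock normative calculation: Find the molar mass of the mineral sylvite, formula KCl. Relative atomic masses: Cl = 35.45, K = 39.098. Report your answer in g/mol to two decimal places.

The formula mass is the sum 1·39.098 + 1·35.45.

74.55 g/mol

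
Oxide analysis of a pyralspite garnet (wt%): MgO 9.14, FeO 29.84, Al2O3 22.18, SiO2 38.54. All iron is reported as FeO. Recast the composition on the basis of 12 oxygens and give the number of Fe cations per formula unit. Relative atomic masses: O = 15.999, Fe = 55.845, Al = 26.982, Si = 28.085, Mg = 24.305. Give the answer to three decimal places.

MgO (M=40.304): mol = 0.22678; Mg = 0.22678, O = 0.22678.
FeO (M=71.844): mol = 0.41534; Fe = 0.41534, O = 0.41534.
Al2O3 (M=101.961): mol = 0.21753; Al = 0.43506, O = 0.65259.
SiO2 (M=60.083): mol = 0.64145; Si = 0.64145, O = 1.28290.
ΣO = 2.57761; factor = 12/ΣO = 4.65548.
Fe apfu = 0.41534 × 4.65548 = 1.934.

1.934 Fe apfu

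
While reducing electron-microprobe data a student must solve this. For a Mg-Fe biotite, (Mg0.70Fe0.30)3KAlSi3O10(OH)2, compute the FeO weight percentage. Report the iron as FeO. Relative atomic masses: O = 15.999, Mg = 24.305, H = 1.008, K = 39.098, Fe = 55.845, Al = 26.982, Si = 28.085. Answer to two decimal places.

M((Mg0.70Fe0.30)3KAlSi3O10(OH)2) = 445.640 g/mol; M(FeO) = 71.844 g/mol.
Moles FeO per formula unit = 0.90 Fe ÷ 1 = 0.9000.
FeO fraction = (0.9000 × 71.844) / 445.640 = 64.660/445.640 = 0.1451.

14.51 wt%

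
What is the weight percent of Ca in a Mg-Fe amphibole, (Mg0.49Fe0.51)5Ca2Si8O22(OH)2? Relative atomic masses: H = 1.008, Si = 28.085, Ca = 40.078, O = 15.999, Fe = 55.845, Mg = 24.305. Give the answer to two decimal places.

Molar mass of (Mg0.49Fe0.51)5Ca2Si8O22(OH)2: 2.45*24.305 + 2.55*55.845 + 2*40.078 + 8*28.085 + 24*15.999 + 2*1.008 = 892.780 g/mol.
Mass of Ca per formula unit: 2 × 40.078 = 80.156 g.
Weight fraction Ca = 80.156 / 892.780 = 0.0898.

8.98 wt%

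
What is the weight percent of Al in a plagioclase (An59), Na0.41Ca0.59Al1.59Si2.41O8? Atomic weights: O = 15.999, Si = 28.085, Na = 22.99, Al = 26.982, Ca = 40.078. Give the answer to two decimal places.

M(Na0.41Ca0.59Al1.59Si2.41O8) = 271.650 g/mol.
Al contributes 1.59 × 26.982 = 42.901 g per mole.
42.901/271.650 = 0.1579 → 15.79%.

15.79 wt%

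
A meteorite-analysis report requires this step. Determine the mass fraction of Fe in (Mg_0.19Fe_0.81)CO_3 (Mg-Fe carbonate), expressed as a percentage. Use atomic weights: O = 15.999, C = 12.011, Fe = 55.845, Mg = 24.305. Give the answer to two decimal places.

41.17 weight percent

Molar mass of (Mg_0.19Fe_0.81)CO_3: 0.19·24.305 + 0.81·55.845 + 1·12.011 + 3·15.999 = 109.860 g/mol.
Mass of Fe per formula unit: 0.81 × 55.845 = 45.234 g.
Weight fraction Fe = 45.234 / 109.860 = 0.4117.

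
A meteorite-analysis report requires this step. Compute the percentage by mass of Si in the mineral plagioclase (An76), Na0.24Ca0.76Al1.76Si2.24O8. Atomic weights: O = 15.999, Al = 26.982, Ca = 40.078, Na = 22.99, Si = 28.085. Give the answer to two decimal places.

22.93 weight percent

M(Na0.24Ca0.76Al1.76Si2.24O8) = 274.368 g/mol.
Si contributes 2.24 × 28.085 = 62.910 g per mole.
62.910/274.368 = 0.2293 → 22.93%.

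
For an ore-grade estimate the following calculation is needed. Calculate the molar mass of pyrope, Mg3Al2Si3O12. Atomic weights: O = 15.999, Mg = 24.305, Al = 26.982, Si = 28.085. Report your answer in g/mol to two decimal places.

403.12 g/mol

Mg: 3 × 24.305 = 72.9150
Al: 2 × 26.982 = 53.9640
Si: 3 × 28.085 = 84.2550
O: 12 × 15.999 = 191.9880
Summing the contributions gives the formula mass.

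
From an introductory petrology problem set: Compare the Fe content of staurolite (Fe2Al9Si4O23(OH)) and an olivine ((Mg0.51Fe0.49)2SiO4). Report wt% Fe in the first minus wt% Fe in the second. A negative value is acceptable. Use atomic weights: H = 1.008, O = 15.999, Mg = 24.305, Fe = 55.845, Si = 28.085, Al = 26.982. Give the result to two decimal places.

M(Fe2Al9Si4O23(OH)) = 851.852 g/mol, so wt% Fe = 111.690/851.852 × 100 = 13.11%.
M((Mg0.51Fe0.49)2SiO4) = 171.600 g/mol, so wt% Fe = 54.728/171.600 × 100 = 31.89%.
13.11 − 31.89 = -18.78 pp.

-18.78 percentage points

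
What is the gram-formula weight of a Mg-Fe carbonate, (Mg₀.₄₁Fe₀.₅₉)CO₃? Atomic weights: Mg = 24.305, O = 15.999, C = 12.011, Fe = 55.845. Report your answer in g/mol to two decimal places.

102.92 g/mol

M = 0.41*24.305 + 0.59*55.845 + 1*12.011 + 3*15.999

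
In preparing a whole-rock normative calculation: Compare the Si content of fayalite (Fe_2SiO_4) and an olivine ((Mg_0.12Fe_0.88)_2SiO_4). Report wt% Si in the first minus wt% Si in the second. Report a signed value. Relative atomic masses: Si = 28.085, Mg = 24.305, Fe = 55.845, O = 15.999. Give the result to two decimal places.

Si in Fe_2SiO_4: molar mass 203.771 g/mol; 1×28.085 = 28.085 g → 13.78 wt%.
Si in (Mg_0.12Fe_0.88)_2SiO_4: molar mass 196.201 g/mol; 1×28.085 = 28.085 g → 14.31 wt%.
Difference = 13.78 − 14.31 = -0.53 percentage points.

-0.53 percentage points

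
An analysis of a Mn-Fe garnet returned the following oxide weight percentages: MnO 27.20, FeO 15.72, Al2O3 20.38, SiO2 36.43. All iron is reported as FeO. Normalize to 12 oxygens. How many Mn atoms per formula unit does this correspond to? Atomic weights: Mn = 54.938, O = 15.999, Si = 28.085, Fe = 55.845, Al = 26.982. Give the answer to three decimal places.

27.20 wt% MnO ÷ 70.937 g/mol = 0.38344 mol, giving 0.38344 Mn and 0.38344 O.
15.72 wt% FeO ÷ 71.844 g/mol = 0.21881 mol, giving 0.21881 Fe and 0.21881 O.
20.38 wt% Al2O3 ÷ 101.961 g/mol = 0.19988 mol, giving 0.39976 Al and 0.59964 O.
36.43 wt% SiO2 ÷ 60.083 g/mol = 0.60633 mol, giving 0.60633 Si and 1.21266 O.
Oxygen sums to 2.41455; scaling by 12/2.41455 = 4.96987 puts the formula on 12 O.
Mn: 0.38344 × 4.96987 = 1.906 atoms per formula unit.

1.906 Mn apfu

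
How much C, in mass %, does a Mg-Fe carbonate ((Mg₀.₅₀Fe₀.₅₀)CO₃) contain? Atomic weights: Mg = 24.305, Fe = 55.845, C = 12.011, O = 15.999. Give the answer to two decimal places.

12.00 mass %

M((Mg₀.₅₀Fe₀.₅₀)CO₃) = 100.083 g/mol.
C contributes 1 × 12.011 = 12.011 g per mole.
12.011/100.083 = 0.1200 → 12.00%.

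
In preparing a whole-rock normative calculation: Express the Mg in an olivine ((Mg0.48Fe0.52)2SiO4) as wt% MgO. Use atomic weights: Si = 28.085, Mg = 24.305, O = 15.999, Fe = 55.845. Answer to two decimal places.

M((Mg0.48Fe0.52)2SiO4) = 173.493 g/mol; M(MgO) = 40.304 g/mol.
Moles MgO per formula unit = 0.96 Mg ÷ 1 = 0.9600.
MgO fraction = (0.9600 × 40.304) / 173.493 = 38.692/173.493 = 0.2230.

22.30 wt%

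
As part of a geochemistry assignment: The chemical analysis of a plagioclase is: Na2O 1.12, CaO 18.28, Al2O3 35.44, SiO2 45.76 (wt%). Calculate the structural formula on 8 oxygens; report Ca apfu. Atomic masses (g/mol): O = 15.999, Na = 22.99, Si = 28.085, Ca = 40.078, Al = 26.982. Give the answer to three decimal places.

0.896 Ca apfu

Na2O: 1.12/61.979 = 0.01807 mol → 0.03614 mol Na, 0.01807 mol O.
CaO: 18.28/56.077 = 0.32598 mol → 0.32598 mol Ca, 0.32598 mol O.
Al2O3: 35.44/101.961 = 0.34758 mol → 0.69516 mol Al, 1.04274 mol O.
SiO2: 45.76/60.083 = 0.76161 mol → 0.76161 mol Si, 1.52322 mol O.
Total oxygen = 2.91001 mol. Normalization factor = 8/2.91001 = 2.74913.
Ca per 8 O = 0.32598 × 2.74913 = 0.896.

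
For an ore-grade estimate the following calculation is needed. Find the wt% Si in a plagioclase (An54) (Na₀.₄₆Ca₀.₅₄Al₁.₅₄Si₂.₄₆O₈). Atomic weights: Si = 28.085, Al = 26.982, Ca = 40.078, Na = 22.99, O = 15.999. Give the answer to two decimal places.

Formula mass = 0.46*22.99 + 0.54*40.078 + 1.54*26.982 + 2.46*28.085 + 8*15.999 = 270.851 g/mol, of which 69.089 g is Si.
So Si makes up 69.089/270.851 = 0.2551 of the mass, i.e. 25.51%.

25.51 weight percent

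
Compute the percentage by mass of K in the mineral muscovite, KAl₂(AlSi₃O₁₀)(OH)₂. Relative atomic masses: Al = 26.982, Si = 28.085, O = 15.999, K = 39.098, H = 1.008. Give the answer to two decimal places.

Molar mass of KAl₂(AlSi₃O₁₀)(OH)₂: 1*39.098 + 3*26.982 + 3*28.085 + 12*15.999 + 2*1.008 = 398.303 g/mol.
Mass of K per formula unit: 1 × 39.098 = 39.098 g.
Weight fraction K = 39.098 / 398.303 = 0.0982.

9.82 wt%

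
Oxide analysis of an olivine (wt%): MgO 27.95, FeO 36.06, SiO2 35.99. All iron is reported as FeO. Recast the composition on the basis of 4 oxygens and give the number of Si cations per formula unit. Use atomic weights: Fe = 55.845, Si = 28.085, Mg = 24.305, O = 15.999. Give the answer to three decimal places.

MgO: 27.95/40.304 = 0.69348 mol → 0.69348 mol Mg, 0.69348 mol O.
FeO: 36.06/71.844 = 0.50192 mol → 0.50192 mol Fe, 0.50192 mol O.
SiO2: 35.99/60.083 = 0.59900 mol → 0.59900 mol Si, 1.19800 mol O.
Total oxygen = 2.39340 mol. Normalization factor = 4/2.39340 = 1.67126.
Si per 4 O = 0.59900 × 1.67126 = 1.001.

1.001 Si apfu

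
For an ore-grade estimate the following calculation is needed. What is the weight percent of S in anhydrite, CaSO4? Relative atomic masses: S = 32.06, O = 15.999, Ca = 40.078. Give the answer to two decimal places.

Molar mass of CaSO4: 1*40.078 + 1*32.06 + 4*15.999 = 136.134 g/mol.
Mass of S per formula unit: 1 × 32.06 = 32.060 g.
Weight fraction S = 32.060 / 136.134 = 0.2355.

23.55 mass %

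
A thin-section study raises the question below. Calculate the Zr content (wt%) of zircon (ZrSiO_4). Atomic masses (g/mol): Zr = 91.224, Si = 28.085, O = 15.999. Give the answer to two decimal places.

M(ZrSiO_4) = 183.305 g/mol.
Zr contributes 1 × 91.224 = 91.224 g per mole.
91.224/183.305 = 0.4977 → 49.77%.

49.77 wt%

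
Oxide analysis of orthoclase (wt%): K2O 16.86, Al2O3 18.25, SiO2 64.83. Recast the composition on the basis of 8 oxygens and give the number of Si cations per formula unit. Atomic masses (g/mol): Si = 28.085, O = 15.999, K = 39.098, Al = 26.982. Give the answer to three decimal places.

K2O (M=94.195): mol = 0.17899; K = 0.35798, O = 0.17899.
Al2O3 (M=101.961): mol = 0.17899; Al = 0.35798, O = 0.53697.
SiO2 (M=60.083): mol = 1.07901; Si = 1.07901, O = 2.15802.
ΣO = 2.87398; factor = 8/ΣO = 2.78360.
Si apfu = 1.07901 × 2.78360 = 3.004.

3.004 Si apfu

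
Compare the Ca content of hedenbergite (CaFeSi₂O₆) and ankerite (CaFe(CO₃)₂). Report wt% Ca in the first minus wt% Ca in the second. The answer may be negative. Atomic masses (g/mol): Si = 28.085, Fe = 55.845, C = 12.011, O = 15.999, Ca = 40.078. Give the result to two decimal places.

-2.41 percentage points

First mineral: 40.078 g Ca in 248.087 g formula = 16.15 wt% Ca.
Second mineral: 40.078 g Ca in 215.939 g formula = 18.56 wt% Ca.
16.15% − 18.56% gives a difference of -2.41 percentage points.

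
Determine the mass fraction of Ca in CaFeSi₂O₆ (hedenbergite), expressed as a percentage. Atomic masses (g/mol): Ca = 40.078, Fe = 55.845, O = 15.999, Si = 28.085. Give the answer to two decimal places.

Molar mass of CaFeSi₂O₆: 1*40.078 + 1*55.845 + 2*28.085 + 6*15.999 = 248.087 g/mol.
Mass of Ca per formula unit: 1 × 40.078 = 40.078 g.
Weight fraction Ca = 40.078 / 248.087 = 0.1615.

16.15 wt%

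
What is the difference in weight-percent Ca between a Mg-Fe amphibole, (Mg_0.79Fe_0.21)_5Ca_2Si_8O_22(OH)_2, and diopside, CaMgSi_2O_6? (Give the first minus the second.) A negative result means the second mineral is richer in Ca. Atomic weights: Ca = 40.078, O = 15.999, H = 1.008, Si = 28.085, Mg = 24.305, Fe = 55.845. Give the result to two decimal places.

-9.03 percentage points

Ca in (Mg_0.79Fe_0.21)_5Ca_2Si_8O_22(OH)_2: molar mass 845.470 g/mol; 2×40.078 = 80.156 g → 9.48 wt%.
Ca in CaMgSi_2O_6: molar mass 216.547 g/mol; 1×40.078 = 40.078 g → 18.51 wt%.
Difference = 9.48 − 18.51 = -9.03 percentage points.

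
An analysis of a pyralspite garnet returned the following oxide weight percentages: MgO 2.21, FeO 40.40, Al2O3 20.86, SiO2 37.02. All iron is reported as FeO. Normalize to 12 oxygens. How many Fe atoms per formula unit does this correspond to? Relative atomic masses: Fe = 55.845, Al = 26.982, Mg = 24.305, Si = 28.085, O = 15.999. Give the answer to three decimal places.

MgO (M=40.304): mol = 0.05483; Mg = 0.05483, O = 0.05483.
FeO (M=71.844): mol = 0.56233; Fe = 0.56233, O = 0.56233.
Al2O3 (M=101.961): mol = 0.20459; Al = 0.40918, O = 0.61377.
SiO2 (M=60.083): mol = 0.61615; Si = 0.61615, O = 1.23230.
ΣO = 2.46323; factor = 12/ΣO = 4.87165.
Fe apfu = 0.56233 × 4.87165 = 2.739.

2.739 Fe apfu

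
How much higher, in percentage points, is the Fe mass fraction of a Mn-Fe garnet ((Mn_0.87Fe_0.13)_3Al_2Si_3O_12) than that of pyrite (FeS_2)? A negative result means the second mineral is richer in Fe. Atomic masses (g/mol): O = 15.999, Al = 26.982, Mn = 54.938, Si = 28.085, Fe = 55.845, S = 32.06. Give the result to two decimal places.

First mineral: 21.780 g Fe in 495.375 g formula = 4.40 wt% Fe.
Second mineral: 55.845 g Fe in 119.965 g formula = 46.55 wt% Fe.
4.40% − 46.55% gives a difference of -42.15 percentage points.

-42.15 percentage points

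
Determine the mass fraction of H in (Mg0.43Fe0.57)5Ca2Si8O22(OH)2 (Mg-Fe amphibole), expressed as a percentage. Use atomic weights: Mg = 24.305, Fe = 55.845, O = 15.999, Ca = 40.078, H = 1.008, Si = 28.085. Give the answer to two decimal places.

0.22 wt%

Formula mass = 2.15×24.305 + 2.85×55.845 + 2×40.078 + 8×28.085 + 24×15.999 + 2×1.008 = 902.242 g/mol, of which 2.016 g is H.
So H makes up 2.016/902.242 = 0.0022 of the mass, i.e. 0.22%.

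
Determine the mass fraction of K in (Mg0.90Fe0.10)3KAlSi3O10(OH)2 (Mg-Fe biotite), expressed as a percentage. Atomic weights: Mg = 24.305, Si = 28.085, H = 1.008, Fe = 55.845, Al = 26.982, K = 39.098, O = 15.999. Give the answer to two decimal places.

M((Mg0.90Fe0.10)3KAlSi3O10(OH)2) = 426.716 g/mol.
K contributes 1 × 39.098 = 39.098 g per mole.
39.098/426.716 = 0.0916 → 9.16%.

9.16 mass %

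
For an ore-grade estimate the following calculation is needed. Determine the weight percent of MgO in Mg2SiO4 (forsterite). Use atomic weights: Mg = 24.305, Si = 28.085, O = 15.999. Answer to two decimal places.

57.29 wt%

Molar mass of Mg2SiO4 = 2×24.305 + 1×28.085 + 4×15.999 = 140.691 g/mol.
Each formula unit contains 2 Mg, equivalent to 2/1 = 2.0000 mol MgO.
M(MgO) = 1×24.305 + 1×15.999 = 40.304 g/mol.
Mass of MgO per formula unit = 2.0000 × 40.304 = 80.608 g.
MgO wt% = 80.608 / 140.691 × 100 = 57.29%.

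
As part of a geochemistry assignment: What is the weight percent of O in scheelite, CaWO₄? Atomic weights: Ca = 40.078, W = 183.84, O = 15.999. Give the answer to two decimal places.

M(CaWO₄) = 287.914 g/mol.
O contributes 4 × 15.999 = 63.996 g per mole.
63.996/287.914 = 0.2223 → 22.23%.

22.23 wt%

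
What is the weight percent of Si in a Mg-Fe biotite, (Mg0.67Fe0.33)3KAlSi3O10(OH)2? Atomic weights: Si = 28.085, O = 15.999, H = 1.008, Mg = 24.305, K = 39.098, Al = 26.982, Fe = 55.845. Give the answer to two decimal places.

Formula mass = 2.01*24.305 + 0.99*55.845 + 1*39.098 + 1*26.982 + 3*28.085 + 12*15.999 + 2*1.008 = 448.479 g/mol, of which 84.255 g is Si.
So Si makes up 84.255/448.479 = 0.1879 of the mass, i.e. 18.79%.

18.79 wt%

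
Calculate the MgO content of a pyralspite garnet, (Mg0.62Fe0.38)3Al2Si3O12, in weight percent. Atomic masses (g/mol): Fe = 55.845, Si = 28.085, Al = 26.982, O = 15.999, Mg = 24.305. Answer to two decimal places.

17.07 wt%

Molar mass of (Mg0.62Fe0.38)3Al2Si3O12 = 1.86×24.305 + 1.14×55.845 + 2×26.982 + 3×28.085 + 12×15.999 = 439.078 g/mol.
Each formula unit contains 1.86 Mg, equivalent to 1.86/1 = 1.8600 mol MgO.
M(MgO) = 1×24.305 + 1×15.999 = 40.304 g/mol.
Mass of MgO per formula unit = 1.8600 × 40.304 = 74.965 g.
MgO wt% = 74.965 / 439.078 × 100 = 17.07%.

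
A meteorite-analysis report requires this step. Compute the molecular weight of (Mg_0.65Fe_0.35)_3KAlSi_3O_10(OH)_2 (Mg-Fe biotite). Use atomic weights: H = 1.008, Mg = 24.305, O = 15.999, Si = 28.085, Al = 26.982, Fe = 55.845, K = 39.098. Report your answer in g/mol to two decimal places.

450.37 g/mol

M = 1.95×24.305 + 1.05×55.845 + 1×39.098 + 1×26.982 + 3×28.085 + 12×15.999 + 2×1.008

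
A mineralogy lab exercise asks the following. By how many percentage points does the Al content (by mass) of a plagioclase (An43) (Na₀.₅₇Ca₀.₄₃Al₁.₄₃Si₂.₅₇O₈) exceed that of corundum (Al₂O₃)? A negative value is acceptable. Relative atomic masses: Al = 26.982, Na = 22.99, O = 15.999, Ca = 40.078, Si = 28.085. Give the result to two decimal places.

-38.59 percentage points

M(Na₀.₅₇Ca₀.₄₃Al₁.₄₃Si₂.₅₇O₈) = 269.093 g/mol, so wt% Al = 38.584/269.093 × 100 = 14.34%.
M(Al₂O₃) = 101.961 g/mol, so wt% Al = 53.964/101.961 × 100 = 52.93%.
14.34 − 52.93 = -38.59 pp.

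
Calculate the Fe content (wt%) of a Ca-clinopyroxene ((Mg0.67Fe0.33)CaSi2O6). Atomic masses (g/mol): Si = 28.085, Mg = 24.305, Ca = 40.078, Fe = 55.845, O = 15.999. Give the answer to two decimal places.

Formula mass = 0.67·24.305 + 0.33·55.845 + 1·40.078 + 2·28.085 + 6·15.999 = 226.955 g/mol, of which 18.429 g is Fe.
So Fe makes up 18.429/226.955 = 0.0812 of the mass, i.e. 8.12%.

8.12 wt%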